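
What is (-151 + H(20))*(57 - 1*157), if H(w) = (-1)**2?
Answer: 15000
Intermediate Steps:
H(w) = 1
(-151 + H(20))*(57 - 1*157) = (-151 + 1)*(57 - 1*157) = -150*(57 - 157) = -150*(-100) = 15000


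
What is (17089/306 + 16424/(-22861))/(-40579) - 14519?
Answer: -4121494611730351/283869014814 ≈ -14519.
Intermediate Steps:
(17089/306 + 16424/(-22861))/(-40579) - 14519 = (17089*(1/306) + 16424*(-1/22861))*(-1/40579) - 14519 = (17089/306 - 16424/22861)*(-1/40579) - 14519 = (385645885/6995466)*(-1/40579) - 14519 = -385645885/283869014814 - 14519 = -4121494611730351/283869014814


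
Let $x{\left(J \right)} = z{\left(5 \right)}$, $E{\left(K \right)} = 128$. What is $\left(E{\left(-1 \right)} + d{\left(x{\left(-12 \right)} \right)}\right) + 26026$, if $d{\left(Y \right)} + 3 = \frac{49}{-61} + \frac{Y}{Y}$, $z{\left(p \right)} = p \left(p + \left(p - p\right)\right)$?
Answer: $\frac{1595223}{61} \approx 26151.0$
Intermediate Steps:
$z{\left(p \right)} = p^{2}$ ($z{\left(p \right)} = p \left(p + 0\right) = p p = p^{2}$)
$x{\left(J \right)} = 25$ ($x{\left(J \right)} = 5^{2} = 25$)
$d{\left(Y \right)} = - \frac{171}{61}$ ($d{\left(Y \right)} = -3 + \left(\frac{49}{-61} + \frac{Y}{Y}\right) = -3 + \left(49 \left(- \frac{1}{61}\right) + 1\right) = -3 + \left(- \frac{49}{61} + 1\right) = -3 + \frac{12}{61} = - \frac{171}{61}$)
$\left(E{\left(-1 \right)} + d{\left(x{\left(-12 \right)} \right)}\right) + 26026 = \left(128 - \frac{171}{61}\right) + 26026 = \frac{7637}{61} + 26026 = \frac{1595223}{61}$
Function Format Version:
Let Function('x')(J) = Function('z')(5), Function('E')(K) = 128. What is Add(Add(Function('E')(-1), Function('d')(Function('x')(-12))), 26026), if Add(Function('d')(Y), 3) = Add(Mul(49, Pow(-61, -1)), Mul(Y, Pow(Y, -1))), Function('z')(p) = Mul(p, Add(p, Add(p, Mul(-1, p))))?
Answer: Rational(1595223, 61) ≈ 26151.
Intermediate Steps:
Function('z')(p) = Pow(p, 2) (Function('z')(p) = Mul(p, Add(p, 0)) = Mul(p, p) = Pow(p, 2))
Function('x')(J) = 25 (Function('x')(J) = Pow(5, 2) = 25)
Function('d')(Y) = Rational(-171, 61) (Function('d')(Y) = Add(-3, Add(Mul(49, Pow(-61, -1)), Mul(Y, Pow(Y, -1)))) = Add(-3, Add(Mul(49, Rational(-1, 61)), 1)) = Add(-3, Add(Rational(-49, 61), 1)) = Add(-3, Rational(12, 61)) = Rational(-171, 61))
Add(Add(Function('E')(-1), Function('d')(Function('x')(-12))), 26026) = Add(Add(128, Rational(-171, 61)), 26026) = Add(Rational(7637, 61), 26026) = Rational(1595223, 61)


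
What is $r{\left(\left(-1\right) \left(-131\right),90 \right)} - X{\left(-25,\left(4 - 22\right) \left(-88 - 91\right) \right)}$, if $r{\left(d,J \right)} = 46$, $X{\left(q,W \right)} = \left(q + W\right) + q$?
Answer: $-3126$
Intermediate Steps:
$X{\left(q,W \right)} = W + 2 q$ ($X{\left(q,W \right)} = \left(W + q\right) + q = W + 2 q$)
$r{\left(\left(-1\right) \left(-131\right),90 \right)} - X{\left(-25,\left(4 - 22\right) \left(-88 - 91\right) \right)} = 46 - \left(\left(4 - 22\right) \left(-88 - 91\right) + 2 \left(-25\right)\right) = 46 - \left(\left(-18\right) \left(-179\right) - 50\right) = 46 - \left(3222 - 50\right) = 46 - 3172 = -3126$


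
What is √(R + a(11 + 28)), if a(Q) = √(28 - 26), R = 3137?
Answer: √(3137 + √2) ≈ 56.022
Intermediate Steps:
a(Q) = √2
√(R + a(11 + 28)) = √(3137 + √2)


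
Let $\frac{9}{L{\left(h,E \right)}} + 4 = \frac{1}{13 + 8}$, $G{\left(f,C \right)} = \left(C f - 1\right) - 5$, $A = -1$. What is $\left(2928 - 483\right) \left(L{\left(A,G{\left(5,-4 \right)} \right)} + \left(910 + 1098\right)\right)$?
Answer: $\frac{407031375}{83} \approx 4.904 \cdot 10^{6}$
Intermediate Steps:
$G{\left(f,C \right)} = -6 + C f$ ($G{\left(f,C \right)} = \left(-1 + C f\right) - 5 = -6 + C f$)
$L{\left(h,E \right)} = - \frac{189}{83}$ ($L{\left(h,E \right)} = \frac{9}{-4 + \frac{1}{13 + 8}} = \frac{9}{-4 + \frac{1}{21}} = \frac{9}{- \frac{83}{21}} = 9 \left(- \frac{21}{83}\right) = - \frac{189}{83}$)
$\left(2928 - 483\right) \left(L{\left(A,G{\left(5,-4 \right)} \right)} + \left(910 + 1098\right)\right) = \left(2928 - 483\right) \left(- \frac{189}{83} + \left(910 + 1098\right)\right) = 2445 \left(- \frac{189}{83} + 2008\right) = 2445 \cdot \frac{166475}{83} = \frac{407031375}{83}$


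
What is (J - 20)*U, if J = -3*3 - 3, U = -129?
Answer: 4128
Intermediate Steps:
J = -12 (J = -9 - 3 = -12)
(J - 20)*U = (-12 - 20)*(-129) = -32*(-129) = 4128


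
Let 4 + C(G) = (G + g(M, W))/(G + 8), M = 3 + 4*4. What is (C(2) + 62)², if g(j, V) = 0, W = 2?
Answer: 84681/25 ≈ 3387.2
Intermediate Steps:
M = 19 (M = 3 + 16 = 19)
C(G) = -4 + G/(8 + G) (C(G) = -4 + (G + 0)/(G + 8) = -4 + G/(8 + G))
(C(2) + 62)² = ((-32 - 3*2)/(8 + 2) + 62)² = ((-32 - 6)/10 + 62)² = ((⅒)*(-38) + 62)² = (-19/5 + 62)² = (291/5)² = 84681/25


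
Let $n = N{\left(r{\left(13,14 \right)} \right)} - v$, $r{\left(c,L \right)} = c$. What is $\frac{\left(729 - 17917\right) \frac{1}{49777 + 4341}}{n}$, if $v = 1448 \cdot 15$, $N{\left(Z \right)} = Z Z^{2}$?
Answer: $\frac{8594}{528272857} \approx 1.6268 \cdot 10^{-5}$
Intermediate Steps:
$N{\left(Z \right)} = Z^{3}$
$v = 21720$
$n = -19523$ ($n = 13^{3} - 21720 = 2197 - 21720 = -19523$)
$\frac{\left(729 - 17917\right) \frac{1}{49777 + 4341}}{n} = \frac{\left(729 - 17917\right) \frac{1}{49777 + 4341}}{-19523} = - \frac{17188}{54118} \left(- \frac{1}{19523}\right) = \left(-17188\right) \frac{1}{54118} \left(- \frac{1}{19523}\right) = \left(- \frac{8594}{27059}\right) \left(- \frac{1}{19523}\right) = \frac{8594}{528272857}$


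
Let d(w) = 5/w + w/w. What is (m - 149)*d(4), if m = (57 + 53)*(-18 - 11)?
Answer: -30051/4 ≈ -7512.8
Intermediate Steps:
m = -3190 (m = 110*(-29) = -3190)
d(w) = 1 + 5/w (d(w) = 5/w + 1 = 1 + 5/w)
(m - 149)*d(4) = (-3190 - 149)*((5 + 4)/4) = -3339*9/4 = -30051/4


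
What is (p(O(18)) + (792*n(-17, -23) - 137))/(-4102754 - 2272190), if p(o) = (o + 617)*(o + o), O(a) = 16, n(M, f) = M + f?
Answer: 11561/6374944 ≈ 0.0018135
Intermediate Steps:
p(o) = 2*o*(617 + o) (p(o) = (617 + o)*(2*o) = 2*o*(617 + o))
(p(O(18)) + (792*n(-17, -23) - 137))/(-4102754 - 2272190) = (2*16*(617 + 16) + (792*(-17 - 23) - 137))/(-4102754 - 2272190) = (2*16*633 + (792*(-40) - 137))/(-6374944) = (20256 + (-31680 - 137))*(-1/6374944) = (20256 - 31817)*(-1/6374944) = -11561*(-1/6374944) = 11561/6374944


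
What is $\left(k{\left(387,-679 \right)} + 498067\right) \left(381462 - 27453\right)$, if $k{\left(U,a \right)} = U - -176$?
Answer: $176519507670$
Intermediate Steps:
$k{\left(U,a \right)} = 176 + U$ ($k{\left(U,a \right)} = U + 176 = 176 + U$)
$\left(k{\left(387,-679 \right)} + 498067\right) \left(381462 - 27453\right) = \left(\left(176 + 387\right) + 498067\right) \left(381462 - 27453\right) = \left(563 + 498067\right) 354009 = 498630 \cdot 354009 = 176519507670$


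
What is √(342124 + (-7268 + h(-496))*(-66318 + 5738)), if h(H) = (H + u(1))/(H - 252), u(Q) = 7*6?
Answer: √15407369195306/187 ≈ 20991.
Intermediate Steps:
u(Q) = 42
h(H) = (42 + H)/(-252 + H) (h(H) = (H + 42)/(H - 252) = (42 + H)/(-252 + H))
√(342124 + (-7268 + h(-496))*(-66318 + 5738)) = √(342124 + (-7268 + (42 - 496)/(-252 - 496))*(-66318 + 5738)) = √(342124 + (-7268 - 454/(-748))*(-60580)) = √(342124 + (-7268 - 1/748*(-454))*(-60580)) = √(342124 + (-7268 + 227/374)*(-60580)) = √(342124 - 2718005/374*(-60580)) = √(342124 + 82328371450/187) = √(82392348638/187) = √15407369195306/187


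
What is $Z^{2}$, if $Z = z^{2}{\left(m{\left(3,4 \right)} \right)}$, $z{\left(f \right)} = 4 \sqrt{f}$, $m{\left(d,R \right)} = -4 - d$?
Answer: $12544$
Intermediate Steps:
$Z = -112$ ($Z = \left(4 \sqrt{-4 - 3}\right)^{2} = \left(4 \sqrt{-7}\right)^{2} = \left(4 i \sqrt{7}\right)^{2} = -112$)
$Z^{2} = \left(-112\right)^{2} = 12544$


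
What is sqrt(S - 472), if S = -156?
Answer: 2*I*sqrt(157) ≈ 25.06*I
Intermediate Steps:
sqrt(S - 472) = sqrt(-156 - 472) = sqrt(-628) = 2*I*sqrt(157)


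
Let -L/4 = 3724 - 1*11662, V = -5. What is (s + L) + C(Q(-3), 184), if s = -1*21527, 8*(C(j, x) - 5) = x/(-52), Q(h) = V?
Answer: 531937/52 ≈ 10230.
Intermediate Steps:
Q(h) = -5
C(j, x) = 5 - x/416 (C(j, x) = 5 + (x/(-52))/8 = 5 + (x*(-1/52))/8 = 5 + (-x/52)/8 = 5 - x/416)
s = -21527
L = 31752 (L = -4*(3724 - 1*11662) = -4*(3724 - 11662) = -4*(-7938) = 31752)
(s + L) + C(Q(-3), 184) = (-21527 + 31752) + (5 - 1/416*184) = 10225 + (5 - 23/52) = 10225 + 237/52 = 531937/52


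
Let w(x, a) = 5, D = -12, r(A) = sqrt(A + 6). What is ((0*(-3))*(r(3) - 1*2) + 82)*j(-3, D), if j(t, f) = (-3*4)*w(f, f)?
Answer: -4920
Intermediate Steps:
r(A) = sqrt(6 + A)
j(t, f) = -60 (j(t, f) = -3*4*5 = -12*5 = -60)
((0*(-3))*(r(3) - 1*2) + 82)*j(-3, D) = ((0*(-3))*(sqrt(6 + 3) - 1*2) + 82)*(-60) = (0*(sqrt(9) - 2) + 82)*(-60) = (0*(3 - 2) + 82)*(-60) = (0*1 + 82)*(-60) = (0 + 82)*(-60) = 82*(-60) = -4920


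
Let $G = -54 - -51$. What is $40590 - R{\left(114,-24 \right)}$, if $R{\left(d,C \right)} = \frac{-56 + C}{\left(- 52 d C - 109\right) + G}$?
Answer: $\frac{72128431}{1777} \approx 40590.0$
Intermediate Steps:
$G = -3$ ($G = -54 + 51 = -3$)
$R{\left(d,C \right)} = \frac{-56 + C}{-112 - 52 C d}$ ($R{\left(d,C \right)} = \frac{-56 + C}{\left(- 52 d C - 109\right) - 3} = \frac{-56 + C}{\left(- 52 C d - 109\right) - 3} = \frac{-56 + C}{\left(-109 - 52 C d\right) - 3} = \frac{-56 + C}{-112 - 52 C d}$)
$40590 - R{\left(114,-24 \right)} = 40590 - \frac{56 - -24}{4 \left(28 + 13 \left(-24\right) 114\right)} = 40590 - \frac{56 + 24}{4 \left(28 - 35568\right)} = 40590 - \frac{1}{4} \frac{1}{-35540} \cdot 80 = 40590 - \frac{1}{4} \left(- \frac{1}{35540}\right) 80 = 40590 - - \frac{1}{1777} = 40590 + \frac{1}{1777} = \frac{72128431}{1777}$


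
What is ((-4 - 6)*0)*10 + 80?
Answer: 80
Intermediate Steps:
((-4 - 6)*0)*10 + 80 = -10*0*10 + 80 = 0*10 + 80 = 0 + 80 = 80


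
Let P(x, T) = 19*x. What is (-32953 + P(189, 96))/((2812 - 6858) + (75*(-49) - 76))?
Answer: 29362/7797 ≈ 3.7658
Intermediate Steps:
(-32953 + P(189, 96))/((2812 - 6858) + (75*(-49) - 76)) = (-32953 + 19*189)/((2812 - 6858) + (75*(-49) - 76)) = (-32953 + 3591)/(-4046 + (-3675 - 76)) = -29362/(-4046 - 3751) = -29362/(-7797) = -29362*(-1/7797) = 29362/7797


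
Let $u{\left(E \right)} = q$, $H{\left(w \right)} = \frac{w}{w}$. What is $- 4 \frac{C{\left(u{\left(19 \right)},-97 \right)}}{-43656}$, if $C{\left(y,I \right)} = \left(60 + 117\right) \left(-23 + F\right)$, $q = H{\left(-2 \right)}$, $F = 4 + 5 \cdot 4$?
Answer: $\frac{59}{3638} \approx 0.016218$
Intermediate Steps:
$H{\left(w \right)} = 1$
$F = 24$ ($F = 4 + 20 = 24$)
$q = 1$
$u{\left(E \right)} = 1$
$C{\left(y,I \right)} = 177$ ($C{\left(y,I \right)} = \left(60 + 117\right) \left(-23 + 24\right) = 177 \cdot 1 = 177$)
$- 4 \frac{C{\left(u{\left(19 \right)},-97 \right)}}{-43656} = - 4 \frac{177}{-43656} = - 4 \cdot 177 \left(- \frac{1}{43656}\right) = \left(-4\right) \left(- \frac{59}{14552}\right) = \frac{59}{3638}$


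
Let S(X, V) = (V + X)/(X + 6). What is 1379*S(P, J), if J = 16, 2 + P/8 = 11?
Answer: 60676/39 ≈ 1555.8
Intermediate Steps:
P = 72 (P = -16 + 8*11 = -16 + 88 = 72)
S(X, V) = (V + X)/(6 + X)
1379*S(P, J) = 1379*((16 + 72)/(6 + 72)) = 1379*(88/78) = 1379*((1/78)*88) = 1379*(44/39) = 60676/39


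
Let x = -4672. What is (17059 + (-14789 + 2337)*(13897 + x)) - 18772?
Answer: -114871413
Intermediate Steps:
(17059 + (-14789 + 2337)*(13897 + x)) - 18772 = (17059 + (-14789 + 2337)*(13897 - 4672)) - 18772 = (17059 - 12452*9225) - 18772 = (17059 - 114869700) - 18772 = -114852641 - 18772 = -114871413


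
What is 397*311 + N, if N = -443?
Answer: 123024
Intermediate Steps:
397*311 + N = 397*311 - 443 = 123467 - 443 = 123024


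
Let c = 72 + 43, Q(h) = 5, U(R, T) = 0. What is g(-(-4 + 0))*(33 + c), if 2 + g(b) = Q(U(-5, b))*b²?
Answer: 11544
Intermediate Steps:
c = 115
g(b) = -2 + 5*b²
g(-(-4 + 0))*(33 + c) = (-2 + 5*(-(-4 + 0))²)*(33 + 115) = (-2 + 5*(-1*(-4))²)*148 = (-2 + 5*4²)*148 = (-2 + 5*16)*148 = (-2 + 80)*148 = 78*148 = 11544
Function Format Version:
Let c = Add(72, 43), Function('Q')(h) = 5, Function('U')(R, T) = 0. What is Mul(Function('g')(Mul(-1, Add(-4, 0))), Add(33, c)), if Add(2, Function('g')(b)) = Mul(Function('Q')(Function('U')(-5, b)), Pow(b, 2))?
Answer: 11544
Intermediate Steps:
c = 115
Function('g')(b) = Add(-2, Mul(5, Pow(b, 2)))
Mul(Function('g')(Mul(-1, Add(-4, 0))), Add(33, c)) = Mul(Add(-2, Mul(5, Pow(Mul(-1, Add(-4, 0)), 2))), Add(33, 115)) = Mul(Add(-2, Mul(5, Pow(Mul(-1, -4), 2))), 148) = Mul(Add(-2, Mul(5, Pow(4, 2))), 148) = Mul(Add(-2, Mul(5, 16)), 148) = Mul(Add(-2, 80), 148) = Mul(78, 148) = 11544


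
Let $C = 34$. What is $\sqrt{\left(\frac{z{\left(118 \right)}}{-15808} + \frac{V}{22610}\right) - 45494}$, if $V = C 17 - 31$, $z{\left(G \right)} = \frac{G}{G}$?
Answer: $\frac{i \sqrt{62887119827354095}}{1175720} \approx 213.29 i$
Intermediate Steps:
$z{\left(G \right)} = 1$
$V = 547$ ($V = 34 \cdot 17 - 31 = 578 - 31 = 547$)
$\sqrt{\left(\frac{z{\left(118 \right)}}{-15808} + \frac{V}{22610}\right) - 45494} = \sqrt{\left(1 \frac{1}{-15808} + \frac{547}{22610}\right) - 45494} = \sqrt{\left(1 \left(- \frac{1}{15808}\right) + 547 \cdot \frac{1}{22610}\right) - 45494} = \sqrt{\left(- \frac{1}{15808} + \frac{547}{22610}\right) - 45494} = \sqrt{\frac{226957}{9405760} - 45494} = \sqrt{- \frac{427905418483}{9405760}} = \frac{i \sqrt{62887119827354095}}{1175720}$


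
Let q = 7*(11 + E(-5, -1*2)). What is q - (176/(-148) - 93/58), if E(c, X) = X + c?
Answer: 66081/2146 ≈ 30.793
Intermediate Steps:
q = 28 (q = 7*(11 + (-1*2 - 5)) = 7*(11 + (-2 - 5)) = 7*(11 - 7) = 7*4 = 28)
q - (176/(-148) - 93/58) = 28 - (176/(-148) - 93/58) = 28 - (176*(-1/148) - 93*1/58) = 28 - (-44/37 - 93/58) = 28 - 1*(-5993/2146) = 28 + 5993/2146 = 66081/2146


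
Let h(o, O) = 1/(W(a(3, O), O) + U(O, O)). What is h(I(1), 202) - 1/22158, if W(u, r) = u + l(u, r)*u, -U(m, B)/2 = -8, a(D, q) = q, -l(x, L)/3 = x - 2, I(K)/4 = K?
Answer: -35785/670179789 ≈ -5.3396e-5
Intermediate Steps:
I(K) = 4*K
l(x, L) = 6 - 3*x (l(x, L) = -3*(x - 2) = -3*(-2 + x) = 6 - 3*x)
U(m, B) = 16 (U(m, B) = -2*(-8) = 16)
W(u, r) = u + u*(6 - 3*u) (W(u, r) = u + (6 - 3*u)*u = u + u*(6 - 3*u))
h(o, O) = 1/(16 + O*(7 - 3*O)) (h(o, O) = 1/(O*(7 - 3*O) + 16) = 1/(16 + O*(7 - 3*O)))
h(I(1), 202) - 1/22158 = 1/(16 - 1*202*(-7 + 3*202)) - 1/22158 = 1/(16 - 1*202*(-7 + 606)) - 1*1/22158 = 1/(16 - 1*202*599) - 1/22158 = 1/(16 - 120998) - 1/22158 = 1/(-120982) - 1/22158 = -1/120982 - 1/22158 = -35785/670179789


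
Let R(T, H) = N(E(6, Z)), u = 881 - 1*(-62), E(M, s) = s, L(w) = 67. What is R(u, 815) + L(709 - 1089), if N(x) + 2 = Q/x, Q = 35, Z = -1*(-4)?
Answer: 295/4 ≈ 73.750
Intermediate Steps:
Z = 4
u = 943 (u = 881 + 62 = 943)
N(x) = -2 + 35/x
R(T, H) = 27/4 (R(T, H) = -2 + 35/4 = 27/4)
R(u, 815) + L(709 - 1089) = 27/4 + 67 = 295/4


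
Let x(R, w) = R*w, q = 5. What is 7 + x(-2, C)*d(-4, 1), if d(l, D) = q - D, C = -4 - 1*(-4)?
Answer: 7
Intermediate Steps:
C = 0 (C = -4 + 4 = 0)
d(l, D) = 5 - D
7 + x(-2, C)*d(-4, 1) = 7 + (-2*0)*(5 - 1*1) = 7 + 0*(5 - 1) = 7 + 0*4 = 7 + 0 = 7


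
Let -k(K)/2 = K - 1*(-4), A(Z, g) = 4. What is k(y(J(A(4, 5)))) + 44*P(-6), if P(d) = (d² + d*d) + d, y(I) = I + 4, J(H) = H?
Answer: 2880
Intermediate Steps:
y(I) = 4 + I
k(K) = -8 - 2*K (k(K) = -2*(K - 1*(-4)) = -2*(K + 4) = -2*(4 + K) = -8 - 2*K)
P(d) = d + 2*d² (P(d) = (d² + d²) + d = 2*d² + d = d + 2*d²)
k(y(J(A(4, 5)))) + 44*P(-6) = (-8 - 2*(4 + 4)) + 44*(-6*(1 + 2*(-6))) = (-8 - 2*8) + 44*(-6*(1 - 12)) = (-8 - 16) + 44*(-6*(-11)) = -24 + 44*66 = -24 + 2904 = 2880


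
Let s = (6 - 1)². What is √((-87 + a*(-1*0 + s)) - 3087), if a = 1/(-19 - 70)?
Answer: I*√25143479/89 ≈ 56.341*I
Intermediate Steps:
s = 25 (s = 5² = 25)
a = -1/89 (a = 1/(-89) = -1/89 ≈ -0.011236)
√((-87 + a*(-1*0 + s)) - 3087) = √((-87 - (-1*0 + 25)/89) - 3087) = √((-87 - (0 + 25)/89) - 3087) = √((-87 - 1/89*25) - 3087) = √((-87 - 25/89) - 3087) = √(-7768/89 - 3087) = √(-282511/89) = I*√25143479/89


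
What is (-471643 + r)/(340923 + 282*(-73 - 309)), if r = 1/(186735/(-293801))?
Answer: -88072549406/43546415265 ≈ -2.0225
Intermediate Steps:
r = -293801/186735 (r = 1/(186735*(-1/293801)) = 1/(-186735/293801) = -293801/186735 ≈ -1.5734)
(-471643 + r)/(340923 + 282*(-73 - 309)) = (-471643 - 293801/186735)/(340923 + 282*(-73 - 309)) = -88072549406/(186735*(340923 + 282*(-382))) = -88072549406/(186735*(340923 - 107724)) = -88072549406/186735/233199 = -88072549406/186735*1/233199 = -88072549406/43546415265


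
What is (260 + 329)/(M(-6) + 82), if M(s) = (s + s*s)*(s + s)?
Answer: -589/278 ≈ -2.1187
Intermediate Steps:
M(s) = 2*s*(s + s**2) (M(s) = (s + s**2)*(2*s) = 2*s*(s + s**2))
(260 + 329)/(M(-6) + 82) = (260 + 329)/(2*(-6)**2*(1 - 6) + 82) = 589/(2*36*(-5) + 82) = 589/(-360 + 82) = 589/(-278) = 589*(-1/278) = -589/278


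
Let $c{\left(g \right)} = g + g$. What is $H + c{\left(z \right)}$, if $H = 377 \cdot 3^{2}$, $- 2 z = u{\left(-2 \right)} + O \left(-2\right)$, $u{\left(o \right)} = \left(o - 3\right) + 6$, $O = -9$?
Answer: $3374$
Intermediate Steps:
$u{\left(o \right)} = 3 + o$ ($u{\left(o \right)} = \left(o - 3\right) + 6 = \left(-3 + o\right) + 6 = 3 + o$)
$z = - \frac{19}{2}$ ($z = - \frac{\left(3 - 2\right) - -18}{2} = - \frac{1 + 18}{2} = \left(- \frac{1}{2}\right) 19 = - \frac{19}{2} \approx -9.5$)
$c{\left(g \right)} = 2 g$
$H = 3393$ ($H = 377 \cdot 9 = 3393$)
$H + c{\left(z \right)} = 3393 + 2 \left(- \frac{19}{2}\right) = 3393 - 19 = 3374$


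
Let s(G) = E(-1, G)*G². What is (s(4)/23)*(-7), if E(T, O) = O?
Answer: -448/23 ≈ -19.478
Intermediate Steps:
s(G) = G³ (s(G) = G*G² = G³)
(s(4)/23)*(-7) = (4³/23)*(-7) = ((1/23)*64)*(-7) = (64/23)*(-7) = -448/23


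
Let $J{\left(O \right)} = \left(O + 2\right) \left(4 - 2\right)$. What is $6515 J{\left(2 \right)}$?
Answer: $52120$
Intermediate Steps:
$J{\left(O \right)} = 4 + 2 O$ ($J{\left(O \right)} = \left(2 + O\right) 2 = 4 + 2 O$)
$6515 J{\left(2 \right)} = 6515 \left(4 + 2 \cdot 2\right) = 6515 \left(4 + 4\right) = 6515 \cdot 8 = 52120$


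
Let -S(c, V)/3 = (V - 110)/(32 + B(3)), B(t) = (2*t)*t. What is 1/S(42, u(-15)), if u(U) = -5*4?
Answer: 5/39 ≈ 0.12821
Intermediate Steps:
u(U) = -20
B(t) = 2*t**2
S(c, V) = 33/5 - 3*V/50 (S(c, V) = -3*(V - 110)/(32 + 2*3**2) = -3*(-110 + V)/(32 + 2*9) = -3*(-110 + V)/(32 + 18) = -3*(-110 + V)/50 = -3*(-11/5 + V/50) = 33/5 - 3*V/50)
1/S(42, u(-15)) = 1/(33/5 - 3/50*(-20)) = 1/(33/5 + 6/5) = 1/(39/5) = 5/39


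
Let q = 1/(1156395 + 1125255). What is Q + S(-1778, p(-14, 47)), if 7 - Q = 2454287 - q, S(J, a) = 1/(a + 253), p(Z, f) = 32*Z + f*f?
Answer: -53198175628228/21675675 ≈ -2.4543e+6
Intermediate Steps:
q = 1/2281650 ≈ 4.3828e-7
p(Z, f) = f² + 32*Z (p(Z, f) = 32*Z + f² = f² + 32*Z)
S(J, a) = 1/(253 + a)
Q = -5599807961999/2281650 (Q = 7 - (2454287 - 1*1/2281650) = 7 - (2454287 - 1/2281650) = 7 - 1*5599823933549/2281650 = 7 - 5599823933549/2281650 = -5599807961999/2281650 ≈ -2.4543e+6)
Q + S(-1778, p(-14, 47)) = -5599807961999/2281650 + 1/(253 + (47² + 32*(-14))) = -5599807961999/2281650 + 1/(253 + (2209 - 448)) = -5599807961999/2281650 + 1/(253 + 1761) = -5599807961999/2281650 + 1/2014 = -53198175628228/21675675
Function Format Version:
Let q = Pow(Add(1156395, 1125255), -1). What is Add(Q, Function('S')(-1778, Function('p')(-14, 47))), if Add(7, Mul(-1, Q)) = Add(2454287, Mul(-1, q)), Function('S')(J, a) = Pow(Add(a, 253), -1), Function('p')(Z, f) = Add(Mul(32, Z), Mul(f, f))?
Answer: Rational(-53198175628228, 21675675) ≈ -2.4543e+6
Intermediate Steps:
q = Rational(1, 2281650) (q = Pow(2281650, -1) = Rational(1, 2281650) ≈ 4.3828e-7)
Function('p')(Z, f) = Add(Pow(f, 2), Mul(32, Z)) (Function('p')(Z, f) = Add(Mul(32, Z), Pow(f, 2)) = Add(Pow(f, 2), Mul(32, Z)))
Function('S')(J, a) = Pow(Add(253, a), -1)
Q = Rational(-5599807961999, 2281650) (Q = Add(7, Mul(-1, Add(2454287, Mul(-1, Rational(1, 2281650))))) = Add(7, Mul(-1, Add(2454287, Rational(-1, 2281650)))) = Add(7, Mul(-1, Rational(5599823933549, 2281650))) = Add(7, Rational(-5599823933549, 2281650)) = Rational(-5599807961999, 2281650) ≈ -2.4543e+6)
Add(Q, Function('S')(-1778, Function('p')(-14, 47))) = Add(Rational(-5599807961999, 2281650), Pow(Add(253, Add(Pow(47, 2), Mul(32, -14))), -1)) = Add(Rational(-5599807961999, 2281650), Pow(Add(253, Add(2209, -448)), -1)) = Add(Rational(-5599807961999, 2281650), Pow(Add(253, 1761), -1)) = Add(Rational(-5599807961999, 2281650), Pow(2014, -1)) = Add(Rational(-5599807961999, 2281650), Rational(1, 2014)) = Rational(-53198175628228, 21675675)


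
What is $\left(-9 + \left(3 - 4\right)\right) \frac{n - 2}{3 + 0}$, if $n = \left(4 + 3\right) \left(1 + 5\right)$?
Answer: $- \frac{400}{3} \approx -133.33$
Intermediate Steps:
$n = 42$ ($n = 7 \cdot 6 = 42$)
$\left(-9 + \left(3 - 4\right)\right) \frac{n - 2}{3 + 0} = \left(-9 + \left(3 - 4\right)\right) \frac{42 - 2}{3 + 0} = \left(-9 - 1\right) \frac{40}{3} = - 10 \cdot 40 \cdot \frac{1}{3} = \left(-10\right) \frac{40}{3} = - \frac{400}{3}$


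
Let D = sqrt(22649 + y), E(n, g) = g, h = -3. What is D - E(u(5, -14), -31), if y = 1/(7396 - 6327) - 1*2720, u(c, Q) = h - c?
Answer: 31 + sqrt(22774085038)/1069 ≈ 172.17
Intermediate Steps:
u(c, Q) = -3 - c
y = -2907679/1069 (y = 1/1069 - 2720 = -2907679/1069 ≈ -2720.0)
D = sqrt(22774085038)/1069 (D = sqrt(22649 - 2907679/1069) = sqrt(21304102/1069) = sqrt(22774085038)/1069 ≈ 141.17)
D - E(u(5, -14), -31) = sqrt(22774085038)/1069 - 1*(-31) = sqrt(22774085038)/1069 + 31 = 31 + sqrt(22774085038)/1069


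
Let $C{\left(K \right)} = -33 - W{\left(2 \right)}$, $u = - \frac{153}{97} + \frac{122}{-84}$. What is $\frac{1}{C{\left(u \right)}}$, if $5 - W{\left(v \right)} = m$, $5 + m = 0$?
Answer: $- \frac{1}{43} \approx -0.023256$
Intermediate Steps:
$m = -5$ ($m = -5 + 0 = -5$)
$u = - \frac{12343}{4074}$ ($u = \left(-153\right) \frac{1}{97} + 122 \left(- \frac{1}{84}\right) = - \frac{153}{97} - \frac{61}{42} = - \frac{12343}{4074} \approx -3.0297$)
$W{\left(v \right)} = 10$ ($W{\left(v \right)} = 5 - -5 = 5 + 5 = 10$)
$C{\left(K \right)} = -43$ ($C{\left(K \right)} = -33 - 10 = -43$)
$\frac{1}{C{\left(u \right)}} = \frac{1}{-43} = - \frac{1}{43}$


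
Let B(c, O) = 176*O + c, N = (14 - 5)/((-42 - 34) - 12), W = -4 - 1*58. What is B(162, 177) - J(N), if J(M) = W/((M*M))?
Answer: 3016562/81 ≈ 37242.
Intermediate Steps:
W = -62 (W = -4 - 58 = -62)
N = -9/88 (N = 9/(-76 - 12) = 9/(-88) = 9*(-1/88) = -9/88 ≈ -0.10227)
B(c, O) = c + 176*O
J(M) = -62/M²
B(162, 177) - J(N) = (162 + 176*177) - (-62)/(-9/88)² = (162 + 31152) - (-62)*7744/81 = 31314 - 1*(-480128/81) = 31314 + 480128/81 = 3016562/81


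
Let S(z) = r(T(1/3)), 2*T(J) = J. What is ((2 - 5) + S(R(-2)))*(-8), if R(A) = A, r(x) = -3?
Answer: 48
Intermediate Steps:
T(J) = J/2
S(z) = -3
((2 - 5) + S(R(-2)))*(-8) = ((2 - 5) - 3)*(-8) = (-3 - 3)*(-8) = -6*(-8) = 48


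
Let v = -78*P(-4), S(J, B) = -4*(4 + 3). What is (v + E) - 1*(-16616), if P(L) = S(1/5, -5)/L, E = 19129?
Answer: 35199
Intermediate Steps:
S(J, B) = -28 (S(J, B) = -4*7 = -28)
P(L) = -28/L
v = -546 (v = -(-2184)/(-4) = -(-2184)*(-1)/4 = -78*7 = -546)
(v + E) - 1*(-16616) = (-546 + 19129) - 1*(-16616) = 18583 + 16616 = 35199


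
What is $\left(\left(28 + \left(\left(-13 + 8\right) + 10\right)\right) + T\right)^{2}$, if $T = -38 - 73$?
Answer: $6084$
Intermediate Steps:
$T = -111$
$\left(\left(28 + \left(\left(-13 + 8\right) + 10\right)\right) + T\right)^{2} = \left(\left(28 + \left(\left(-13 + 8\right) + 10\right)\right) - 111\right)^{2} = \left(\left(28 + \left(-5 + 10\right)\right) - 111\right)^{2} = \left(\left(28 + 5\right) - 111\right)^{2} = \left(33 - 111\right)^{2} = \left(-78\right)^{2} = 6084$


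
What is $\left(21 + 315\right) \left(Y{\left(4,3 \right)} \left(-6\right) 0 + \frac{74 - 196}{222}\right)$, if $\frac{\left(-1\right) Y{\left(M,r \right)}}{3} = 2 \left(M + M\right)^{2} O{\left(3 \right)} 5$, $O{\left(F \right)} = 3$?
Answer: $- \frac{6832}{37} \approx -184.65$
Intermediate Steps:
$Y{\left(M,r \right)} = - 360 M^{2}$ ($Y{\left(M,r \right)} = - 3 \cdot 2 \left(M + M\right)^{2} \cdot 3 \cdot 5 = - 3 \cdot 2 \left(2 M\right)^{2} \cdot 3 \cdot 5 = - 3 \cdot 2 \cdot 4 M^{2} \cdot 3 \cdot 5 = - 3 \cdot 8 M^{2} \cdot 3 \cdot 5 = - 3 \cdot 24 M^{2} \cdot 5 = - 3 \cdot 120 M^{2} = - 360 M^{2}$)
$\left(21 + 315\right) \left(Y{\left(4,3 \right)} \left(-6\right) 0 + \frac{74 - 196}{222}\right) = \left(21 + 315\right) \left(- 360 \cdot 4^{2} \left(-6\right) 0 + \frac{74 - 196}{222}\right) = 336 \left(\left(-360\right) 16 \left(-6\right) 0 - \frac{61}{111}\right) = 336 \left(\left(-5760\right) \left(-6\right) 0 - \frac{61}{111}\right) = 336 \left(34560 \cdot 0 - \frac{61}{111}\right) = 336 \left(0 - \frac{61}{111}\right) = 336 \left(- \frac{61}{111}\right) = - \frac{6832}{37}$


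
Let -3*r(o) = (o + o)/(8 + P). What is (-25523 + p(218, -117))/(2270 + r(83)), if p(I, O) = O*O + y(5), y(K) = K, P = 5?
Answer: -461331/88364 ≈ -5.2208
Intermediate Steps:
p(I, O) = 5 + O² (p(I, O) = O*O + 5 = O² + 5 = 5 + O²)
r(o) = -2*o/39 (r(o) = -(o + o)/(3*(8 + 5)) = -2*o/(3*13) = -2*o/39)
(-25523 + p(218, -117))/(2270 + r(83)) = (-25523 + (5 + (-117)²))/(2270 - 2/39*83) = (-25523 + (5 + 13689))/(2270 - 166/39) = (-25523 + 13694)/(88364/39) = -11829*39/88364 = -461331/88364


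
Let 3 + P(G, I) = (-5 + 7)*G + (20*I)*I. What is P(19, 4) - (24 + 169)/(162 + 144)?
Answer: 108437/306 ≈ 354.37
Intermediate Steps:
P(G, I) = -3 + 2*G + 20*I² (P(G, I) = -3 + ((-5 + 7)*G + (20*I)*I) = -3 + (2*G + 20*I²) = -3 + 2*G + 20*I²)
P(19, 4) - (24 + 169)/(162 + 144) = (-3 + 2*19 + 20*4²) - (24 + 169)/(162 + 144) = (-3 + 38 + 20*16) - 193/306 = (-3 + 38 + 320) - 193/306 = 355 - 1*193/306 = 355 - 193/306 = 108437/306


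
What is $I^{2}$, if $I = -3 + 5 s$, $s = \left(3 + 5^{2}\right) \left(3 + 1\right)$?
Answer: $310249$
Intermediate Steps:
$s = 112$ ($s = \left(3 + 25\right) 4 = 28 \cdot 4 = 112$)
$I = 557$ ($I = -3 + 5 \cdot 112 = -3 + 560 = 557$)
$I^{2} = 557^{2} = 310249$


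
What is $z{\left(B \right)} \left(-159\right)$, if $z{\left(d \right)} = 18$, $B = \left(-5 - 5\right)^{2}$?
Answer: $-2862$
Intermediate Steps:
$B = 100$ ($B = \left(-5 - 5\right)^{2} = \left(-10\right)^{2} = 100$)
$z{\left(B \right)} \left(-159\right) = 18 \left(-159\right) = -2862$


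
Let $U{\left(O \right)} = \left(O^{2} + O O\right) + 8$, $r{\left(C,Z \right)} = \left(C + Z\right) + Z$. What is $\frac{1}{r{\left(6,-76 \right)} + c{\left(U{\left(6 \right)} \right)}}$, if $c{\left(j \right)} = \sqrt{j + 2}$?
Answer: $- \frac{73}{10617} - \frac{\sqrt{82}}{21234} \approx -0.0073022$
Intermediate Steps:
$r{\left(C,Z \right)} = C + 2 Z$
$U{\left(O \right)} = 8 + 2 O^{2}$ ($U{\left(O \right)} = \left(O^{2} + O^{2}\right) + 8 = 2 O^{2} + 8 = 8 + 2 O^{2}$)
$c{\left(j \right)} = \sqrt{2 + j}$
$\frac{1}{r{\left(6,-76 \right)} + c{\left(U{\left(6 \right)} \right)}} = \frac{1}{\left(6 + 2 \left(-76\right)\right) + \sqrt{2 + \left(8 + 2 \cdot 6^{2}\right)}} = \frac{1}{\left(6 - 152\right) + \sqrt{2 + \left(8 + 2 \cdot 36\right)}} = \frac{1}{-146 + \sqrt{2 + \left(8 + 72\right)}} = \frac{1}{-146 + \sqrt{2 + 80}} = \frac{1}{-146 + \sqrt{82}}$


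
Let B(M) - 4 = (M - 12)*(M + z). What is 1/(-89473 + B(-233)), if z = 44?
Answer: -1/43164 ≈ -2.3167e-5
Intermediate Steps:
B(M) = 4 + (-12 + M)*(44 + M) (B(M) = 4 + (M - 12)*(M + 44) = 4 + (-12 + M)*(44 + M))
1/(-89473 + B(-233)) = 1/(-89473 + (-524 + (-233)² + 32*(-233))) = 1/(-89473 + (-524 + 54289 - 7456)) = 1/(-89473 + 46309) = 1/(-43164) = -1/43164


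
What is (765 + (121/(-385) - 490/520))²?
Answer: 1932136140169/3312400 ≈ 5.8330e+5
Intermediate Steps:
(765 + (121/(-385) - 490/520))² = (765 + (121*(-1/385) - 490*1/520))² = (765 + (-11/35 - 49/52))² = (765 - 2287/1820)² = (1390013/1820)² = 1932136140169/3312400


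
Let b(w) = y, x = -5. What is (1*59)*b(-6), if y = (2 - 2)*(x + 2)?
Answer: 0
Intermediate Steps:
y = 0 (y = (2 - 2)*(-5 + 2) = 0*(-3) = 0)
b(w) = 0
(1*59)*b(-6) = (1*59)*0 = 59*0 = 0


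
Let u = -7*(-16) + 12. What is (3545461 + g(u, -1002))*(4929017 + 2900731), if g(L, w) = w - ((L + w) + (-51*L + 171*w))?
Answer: 29150175293244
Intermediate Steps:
u = 124 (u = 112 + 12 = 124)
g(L, w) = -171*w + 50*L (g(L, w) = w - (-50*L + 172*w) = w + (-172*w + 50*L) = -171*w + 50*L)
(3545461 + g(u, -1002))*(4929017 + 2900731) = (3545461 + (-171*(-1002) + 50*124))*(4929017 + 2900731) = (3545461 + (171342 + 6200))*7829748 = (3545461 + 177542)*7829748 = 3723003*7829748 = 29150175293244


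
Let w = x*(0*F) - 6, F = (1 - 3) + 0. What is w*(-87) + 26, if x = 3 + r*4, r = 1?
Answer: 548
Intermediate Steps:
x = 7 (x = 3 + 1*4 = 3 + 4 = 7)
F = -2 (F = -2 + 0 = -2)
w = -6 (w = 7*(0*(-2)) - 6 = 7*0 - 6 = 0 - 6 = -6)
w*(-87) + 26 = -6*(-87) + 26 = 522 + 26 = 548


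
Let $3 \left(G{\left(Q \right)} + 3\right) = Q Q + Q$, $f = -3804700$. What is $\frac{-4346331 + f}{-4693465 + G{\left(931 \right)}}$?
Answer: $\frac{24453093}{13212712} \approx 1.8507$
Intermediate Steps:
$G{\left(Q \right)} = -3 + \frac{Q}{3} + \frac{Q^{2}}{3}$ ($G{\left(Q \right)} = -3 + \frac{Q Q + Q}{3} = -3 + \frac{Q^{2} + Q}{3} = -3 + \frac{Q + Q^{2}}{3} = -3 + \left(\frac{Q}{3} + \frac{Q^{2}}{3}\right) = -3 + \frac{Q}{3} + \frac{Q^{2}}{3}$)
$\frac{-4346331 + f}{-4693465 + G{\left(931 \right)}} = \frac{-4346331 - 3804700}{-4693465 + \left(-3 + \frac{1}{3} \cdot 931 + \frac{931^{2}}{3}\right)} = - \frac{8151031}{-4693465 + \left(-3 + \frac{931}{3} + \frac{1}{3} \cdot 866761\right)} = - \frac{8151031}{-4693465 + \left(-3 + \frac{931}{3} + \frac{866761}{3}\right)} = - \frac{8151031}{-4693465 + \frac{867683}{3}} = - \frac{8151031}{- \frac{13212712}{3}} = \left(-8151031\right) \left(- \frac{3}{13212712}\right) = \frac{24453093}{13212712}$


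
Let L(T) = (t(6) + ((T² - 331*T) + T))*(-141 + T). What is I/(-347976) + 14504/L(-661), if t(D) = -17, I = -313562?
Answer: 20590094673089/22850595146196 ≈ 0.90107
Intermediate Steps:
L(T) = (-141 + T)*(-17 + T² - 330*T) (L(T) = (-17 + ((T² - 331*T) + T))*(-141 + T) = (-17 + (T² - 330*T))*(-141 + T) = (-17 + T² - 330*T)*(-141 + T) = (-141 + T)*(-17 + T² - 330*T))
I/(-347976) + 14504/L(-661) = -313562/(-347976) + 14504/(2397 + (-661)³ - 471*(-661)² + 46513*(-661)) = -313562*(-1/347976) + 14504/(2397 - 288804781 - 471*436921 - 30745093) = 156781/173988 + 14504/(2397 - 288804781 - 205789791 - 30745093) = 156781/173988 + 14504/(-525337268) = 156781/173988 + 14504*(-1/525337268) = 156781/173988 - 3626/131334317 = 20590094673089/22850595146196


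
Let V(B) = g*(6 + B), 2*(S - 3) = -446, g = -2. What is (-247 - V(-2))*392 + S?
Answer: -93908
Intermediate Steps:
S = -220 (S = 3 + (½)*(-446) = 3 - 223 = -220)
V(B) = -12 - 2*B (V(B) = -2*(6 + B) = -12 - 2*B)
(-247 - V(-2))*392 + S = (-247 - (-12 - 2*(-2)))*392 - 220 = (-247 - (-12 + 4))*392 - 220 = (-247 - 1*(-8))*392 - 220 = (-247 + 8)*392 - 220 = -239*392 - 220 = -93688 - 220 = -93908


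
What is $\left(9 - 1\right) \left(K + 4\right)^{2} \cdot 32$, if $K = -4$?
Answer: $0$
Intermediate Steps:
$\left(9 - 1\right) \left(K + 4\right)^{2} \cdot 32 = \left(9 - 1\right) \left(-4 + 4\right)^{2} \cdot 32 = \left(9 - 1\right) 0^{2} \cdot 32 = 8 \cdot 0 \cdot 32 = 0 \cdot 32 = 0$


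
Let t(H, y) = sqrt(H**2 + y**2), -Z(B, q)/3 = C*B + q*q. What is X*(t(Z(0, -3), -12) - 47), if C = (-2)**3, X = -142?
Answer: 6674 - 426*sqrt(97) ≈ 2478.4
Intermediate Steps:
C = -8
Z(B, q) = -3*q**2 + 24*B (Z(B, q) = -3*(-8*B + q*q) = -3*(-8*B + q**2) = -3*(q**2 - 8*B) = -3*q**2 + 24*B)
X*(t(Z(0, -3), -12) - 47) = -142*(sqrt((-3*(-3)**2 + 24*0)**2 + (-12)**2) - 47) = -142*(sqrt((-3*9 + 0)**2 + 144) - 47) = -142*(sqrt((-27 + 0)**2 + 144) - 47) = -142*(sqrt((-27)**2 + 144) - 47) = -142*(sqrt(729 + 144) - 47) = -142*(sqrt(873) - 47) = -142*(3*sqrt(97) - 47) = -142*(-47 + 3*sqrt(97)) = 6674 - 426*sqrt(97)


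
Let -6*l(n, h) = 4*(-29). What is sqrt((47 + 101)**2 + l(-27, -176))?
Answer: sqrt(197310)/3 ≈ 148.07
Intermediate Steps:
l(n, h) = 58/3 (l(n, h) = -2*(-29)/3 = -1/6*(-116) = 58/3)
sqrt((47 + 101)**2 + l(-27, -176)) = sqrt((47 + 101)**2 + 58/3) = sqrt(148**2 + 58/3) = sqrt(21904 + 58/3) = sqrt(65770/3) = sqrt(197310)/3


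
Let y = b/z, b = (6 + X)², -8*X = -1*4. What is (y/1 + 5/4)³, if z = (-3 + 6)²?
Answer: 1225043/5832 ≈ 210.06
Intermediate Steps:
X = ½ (X = -(-1)*4/8 = -⅛*(-4) = ½ ≈ 0.50000)
z = 9 (z = 3² = 9)
b = 169/4 (b = (6 + ½)² = (13/2)² = 169/4 ≈ 42.250)
y = 169/36 (y = (169/4)/9 = (169/4)*(⅑) = 169/36 ≈ 4.6944)
(y/1 + 5/4)³ = ((169/36)/1 + 5/4)³ = ((169/36)*1 + 5*(¼))³ = (169/36 + 5/4)³ = (107/18)³ = 1225043/5832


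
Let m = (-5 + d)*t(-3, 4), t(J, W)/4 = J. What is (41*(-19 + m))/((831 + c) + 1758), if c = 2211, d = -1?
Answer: 2173/4800 ≈ 0.45271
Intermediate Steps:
t(J, W) = 4*J
m = 72 (m = (-5 - 1)*(4*(-3)) = -6*(-12) = 72)
(41*(-19 + m))/((831 + c) + 1758) = (41*(-19 + 72))/((831 + 2211) + 1758) = (41*53)/(3042 + 1758) = 2173/4800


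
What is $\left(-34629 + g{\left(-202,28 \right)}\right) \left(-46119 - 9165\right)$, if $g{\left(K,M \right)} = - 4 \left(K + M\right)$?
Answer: $1875951972$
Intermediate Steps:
$g{\left(K,M \right)} = - 4 K - 4 M$
$\left(-34629 + g{\left(-202,28 \right)}\right) \left(-46119 - 9165\right) = \left(-34629 - -696\right) \left(-46119 - 9165\right) = \left(-34629 + \left(808 - 112\right)\right) \left(-55284\right) = \left(-34629 + 696\right) \left(-55284\right) = \left(-33933\right) \left(-55284\right) = 1875951972$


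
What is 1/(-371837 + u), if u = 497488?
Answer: 1/125651 ≈ 7.9586e-6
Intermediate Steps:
1/(-371837 + u) = 1/(-371837 + 497488) = 1/125651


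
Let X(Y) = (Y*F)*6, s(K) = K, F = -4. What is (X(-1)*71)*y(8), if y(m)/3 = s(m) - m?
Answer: 0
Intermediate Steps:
X(Y) = -24*Y (X(Y) = (Y*(-4))*6 = -4*Y*6 = -24*Y)
y(m) = 0 (y(m) = 3*(m - m) = 3*0 = 0)
(X(-1)*71)*y(8) = (-24*(-1)*71)*0 = (24*71)*0 = 1704*0 = 0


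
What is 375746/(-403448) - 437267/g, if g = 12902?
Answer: -45315592877/1301321524 ≈ -34.823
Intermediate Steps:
375746/(-403448) - 437267/g = 375746/(-403448) - 437267/12902 = 375746*(-1/403448) - 437267*1/12902 = -187873/201724 - 437267/12902 = -45315592877/1301321524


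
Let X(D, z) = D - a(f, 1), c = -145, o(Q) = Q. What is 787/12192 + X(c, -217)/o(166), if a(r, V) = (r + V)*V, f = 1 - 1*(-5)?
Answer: -861271/1011936 ≈ -0.85111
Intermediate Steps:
f = 6 (f = 1 + 5 = 6)
a(r, V) = V*(V + r) (a(r, V) = (V + r)*V = V*(V + r))
X(D, z) = -7 + D (X(D, z) = D - (1 + 6) = D - 7 = -7 + D)
787/12192 + X(c, -217)/o(166) = 787/12192 + (-7 - 145)/166 = 787*(1/12192) - 152*1/166 = 787/12192 - 76/83 = -861271/1011936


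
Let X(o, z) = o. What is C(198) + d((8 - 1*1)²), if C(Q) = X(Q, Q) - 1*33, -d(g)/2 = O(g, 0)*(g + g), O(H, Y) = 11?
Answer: -1991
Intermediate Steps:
d(g) = -44*g (d(g) = -22*(g + g) = -22*2*g = -44*g)
C(Q) = -33 + Q (C(Q) = Q - 1*33 = Q - 33 = -33 + Q)
C(198) + d((8 - 1*1)²) = (-33 + 198) - 44*(8 - 1*1)² = 165 - 44*(8 - 1)² = 165 - 44*7² = 165 - 44*49 = 165 - 2156 = -1991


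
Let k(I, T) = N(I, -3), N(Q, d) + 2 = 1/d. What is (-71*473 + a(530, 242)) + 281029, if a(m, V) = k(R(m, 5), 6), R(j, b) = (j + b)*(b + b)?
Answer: 742331/3 ≈ 2.4744e+5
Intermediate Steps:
R(j, b) = 2*b*(b + j) (R(j, b) = (b + j)*(2*b) = 2*b*(b + j))
N(Q, d) = -2 + 1/d
k(I, T) = -7/3 (k(I, T) = -2 + 1/(-3) = -2 - ⅓ = -7/3)
a(m, V) = -7/3
(-71*473 + a(530, 242)) + 281029 = (-71*473 - 7/3) + 281029 = (-33583 - 7/3) + 281029 = -100756/3 + 281029 = 742331/3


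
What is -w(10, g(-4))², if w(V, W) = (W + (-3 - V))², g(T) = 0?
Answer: -28561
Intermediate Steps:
w(V, W) = (-3 + W - V)²
-w(10, g(-4))² = -((3 + 10 - 1*0)²)² = -((3 + 10 + 0)²)² = -(13²)² = -1*169² = -1*28561 = -28561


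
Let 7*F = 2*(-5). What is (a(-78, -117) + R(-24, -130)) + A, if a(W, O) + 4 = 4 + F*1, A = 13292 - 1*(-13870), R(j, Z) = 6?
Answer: 190166/7 ≈ 27167.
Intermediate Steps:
F = -10/7 (F = (2*(-5))/7 = (⅐)*(-10) = -10/7 ≈ -1.4286)
A = 27162 (A = 13292 + 13870 = 27162)
a(W, O) = -10/7 (a(W, O) = -4 + (4 - 10/7*1) = -4 + (4 - 10/7) = -4 + 18/7 = -10/7)
(a(-78, -117) + R(-24, -130)) + A = (-10/7 + 6) + 27162 = 32/7 + 27162 = 190166/7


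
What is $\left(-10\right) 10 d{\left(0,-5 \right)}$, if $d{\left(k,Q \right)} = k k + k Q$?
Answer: $0$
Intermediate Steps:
$d{\left(k,Q \right)} = k^{2} + Q k$
$\left(-10\right) 10 d{\left(0,-5 \right)} = \left(-10\right) 10 \cdot 0 \left(-5 + 0\right) = - 100 \cdot 0 \left(-5\right) = \left(-100\right) 0 = 0$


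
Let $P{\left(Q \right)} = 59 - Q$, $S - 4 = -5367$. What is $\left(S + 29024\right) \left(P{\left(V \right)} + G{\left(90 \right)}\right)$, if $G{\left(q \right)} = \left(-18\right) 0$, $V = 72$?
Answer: $-307593$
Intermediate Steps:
$S = -5363$ ($S = 4 - 5367 = -5363$)
$G{\left(q \right)} = 0$
$\left(S + 29024\right) \left(P{\left(V \right)} + G{\left(90 \right)}\right) = \left(-5363 + 29024\right) \left(\left(59 - 72\right) + 0\right) = 23661 \left(\left(59 - 72\right) + 0\right) = 23661 \left(-13 + 0\right) = 23661 \left(-13\right) = -307593$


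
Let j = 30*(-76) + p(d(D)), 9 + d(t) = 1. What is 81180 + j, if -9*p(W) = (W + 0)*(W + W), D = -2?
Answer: 709972/9 ≈ 78886.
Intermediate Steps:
d(t) = -8 (d(t) = -9 + 1 = -8)
p(W) = -2*W**2/9 (p(W) = -(W + 0)*(W + W)/9 = -W*2*W/9 = -2*W**2/9)
j = -20648/9 (j = 30*(-76) - 2/9*(-8)**2 = -2280 - 2/9*64 = -2280 - 128/9 = -20648/9 ≈ -2294.2)
81180 + j = 81180 - 20648/9 = 709972/9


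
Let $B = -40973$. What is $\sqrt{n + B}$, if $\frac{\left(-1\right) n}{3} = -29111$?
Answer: $2 \sqrt{11590} \approx 215.31$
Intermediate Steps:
$n = 87333$ ($n = \left(-3\right) \left(-29111\right) = 87333$)
$\sqrt{n + B} = \sqrt{87333 - 40973} = \sqrt{46360} = 2 \sqrt{11590}$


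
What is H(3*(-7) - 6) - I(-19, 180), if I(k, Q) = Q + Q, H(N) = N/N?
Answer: -359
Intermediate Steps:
H(N) = 1
I(k, Q) = 2*Q
H(3*(-7) - 6) - I(-19, 180) = 1 - 2*180 = 1 - 1*360 = 1 - 360 = -359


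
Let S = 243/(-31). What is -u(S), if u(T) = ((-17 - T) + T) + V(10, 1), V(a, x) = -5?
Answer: 22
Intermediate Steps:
S = -243/31 (S = 243*(-1/31) = -243/31 ≈ -7.8387)
u(T) = -22 (u(T) = ((-17 - T) + T) - 5 = -17 - 5 = -22)
-u(S) = -1*(-22) = 22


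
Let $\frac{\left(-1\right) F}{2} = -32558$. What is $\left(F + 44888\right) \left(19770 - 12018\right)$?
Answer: $852751008$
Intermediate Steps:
$F = 65116$ ($F = \left(-2\right) \left(-32558\right) = 65116$)
$\left(F + 44888\right) \left(19770 - 12018\right) = \left(65116 + 44888\right) \left(19770 - 12018\right) = 110004 \cdot 7752 = 852751008$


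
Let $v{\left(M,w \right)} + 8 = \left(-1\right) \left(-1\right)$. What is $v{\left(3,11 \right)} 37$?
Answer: $-259$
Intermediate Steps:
$v{\left(M,w \right)} = -7$ ($v{\left(M,w \right)} = -8 - -1 = -8 + 1 = -7$)
$v{\left(3,11 \right)} 37 = \left(-7\right) 37 = -259$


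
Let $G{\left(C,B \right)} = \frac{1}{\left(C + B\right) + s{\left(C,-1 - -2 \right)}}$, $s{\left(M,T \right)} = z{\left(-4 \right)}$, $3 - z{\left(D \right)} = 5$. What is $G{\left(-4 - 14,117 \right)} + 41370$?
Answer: $\frac{4012891}{97} \approx 41370.0$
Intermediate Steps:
$z{\left(D \right)} = -2$ ($z{\left(D \right)} = 3 - 5 = -2$)
$s{\left(M,T \right)} = -2$
$G{\left(C,B \right)} = \frac{1}{-2 + B + C}$ ($G{\left(C,B \right)} = \frac{1}{\left(C + B\right) - 2} = \frac{1}{\left(B + C\right) - 2} = \frac{1}{-2 + B + C}$)
$G{\left(-4 - 14,117 \right)} + 41370 = \frac{1}{-2 + 117 - 18} + 41370 = \frac{1}{97} + 41370 = \frac{4012891}{97}$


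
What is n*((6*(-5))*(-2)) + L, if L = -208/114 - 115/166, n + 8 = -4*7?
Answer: -20461739/9462 ≈ -2162.5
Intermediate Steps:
n = -36 (n = -8 - 4*7 = -8 - 28 = -36)
L = -23819/9462 (L = -208*1/114 - 115*1/166 = -104/57 - 115/166 = -23819/9462 ≈ -2.5173)
n*((6*(-5))*(-2)) + L = -36*6*(-5)*(-2) - 23819/9462 = -(-1080)*(-2) - 23819/9462 = -36*60 - 23819/9462 = -2160 - 23819/9462 = -20461739/9462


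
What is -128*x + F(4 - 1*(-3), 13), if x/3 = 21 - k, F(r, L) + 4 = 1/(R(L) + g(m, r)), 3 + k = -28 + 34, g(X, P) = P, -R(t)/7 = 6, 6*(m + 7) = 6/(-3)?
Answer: -242061/35 ≈ -6916.0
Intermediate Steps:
m = -22/3 (m = -7 + (6/(-3))/6 = -7 + (6*(-⅓))/6 = -7 + (⅙)*(-2) = -7 - ⅓ = -22/3 ≈ -7.3333)
R(t) = -42 (R(t) = -7*6 = -42)
k = 3 (k = -3 + (-28 + 34) = -3 + 6 = 3)
F(r, L) = -4 + 1/(-42 + r)
x = 54 (x = 3*(21 - 1*3) = 3*(21 - 3) = 3*18 = 54)
-128*x + F(4 - 1*(-3), 13) = -128*54 + (169 - 4*(4 - 1*(-3)))/(-42 + (4 - 1*(-3))) = -6912 + (169 - 4*(4 + 3))/(-42 + (4 + 3)) = -6912 + (169 - 4*7)/(-42 + 7) = -6912 + (169 - 28)/(-35) = -6912 - 1/35*141 = -6912 - 141/35 = -242061/35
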